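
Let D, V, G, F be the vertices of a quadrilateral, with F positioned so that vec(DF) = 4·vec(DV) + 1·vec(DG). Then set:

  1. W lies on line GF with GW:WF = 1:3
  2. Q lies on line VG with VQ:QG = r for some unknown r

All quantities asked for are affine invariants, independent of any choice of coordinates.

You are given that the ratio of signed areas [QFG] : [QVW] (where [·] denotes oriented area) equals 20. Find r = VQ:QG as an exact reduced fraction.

r = 1/5

Set D = (0, 0), V = (1, 0), G = (0, 1), F = (4, 1); any affine frame gives the same invariant.
1. W lies on line GF with GW:WF = 1:3 ⇒ W = (1, 1)
2. With VQ:QG = r, write λ = r/(r+1) so Q = V + λ·(G−V); Q is affine-linear in λ
Every point depending on Q is an affine combination of Q and λ-independent points, so each such coordinate is linear in λ; the λ² term in each signed area is a multiple of (G−V)×(G−V) = 0, so 2·[QFG] and 2·[QVW] are each linear in λ. Evaluating at λ=0 and λ=1:
  2·[QFG] = -4·λ + 4,   2·[QVW] = λ
So [QFG]:[QVW] = (-4·λ + 4) / (λ). Setting this equal to 20:
  -4·λ + 4 = 20·(λ)  ⇒  λ = 1/6
Then r = λ/(1−λ) = (1/6)/(5/6) = 1/5. Check: with r = 1/5, Q = (5/6, 1/6) and [QFG]:[QVW] = 20 as required.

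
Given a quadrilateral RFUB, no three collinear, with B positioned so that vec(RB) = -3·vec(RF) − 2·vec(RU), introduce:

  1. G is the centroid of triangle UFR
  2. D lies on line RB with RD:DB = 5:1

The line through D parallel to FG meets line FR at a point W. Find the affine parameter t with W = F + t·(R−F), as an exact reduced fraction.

Assign R = (0, 0), F = (1, 0), U = (0, 1), B = (-3, -2) — the answer is frame-independent, so this choice is without loss of generality.
1. G is the centroid of triangle UFR ⇒ G = (1/3, 1/3)
2. D lies on line RB with RD:DB = 5:1 ⇒ D = (-5/2, -5/3)
through D parallel to FG: direction (-2/3, 1/3); meets FR at W = (-35/6, 0)
W = F + t·(R−F) with t = 41/6

t = 41/6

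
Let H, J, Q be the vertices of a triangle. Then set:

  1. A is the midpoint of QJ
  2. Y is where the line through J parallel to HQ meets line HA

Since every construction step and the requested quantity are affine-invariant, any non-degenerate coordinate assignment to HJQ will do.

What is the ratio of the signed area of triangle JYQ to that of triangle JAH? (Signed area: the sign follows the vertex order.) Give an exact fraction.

[JYQ]:[JAH] = 2

Choose coordinates H = (0, 0), J = (1, 0), Q = (0, 1).
1. A is the midpoint of QJ ⇒ A = (1/2, 1/2)
2. Y is where the line through J parallel to HQ meets line HA ⇒ Y = (1, 1)
2·[JYQ] = 1, 2·[JAH] = 1/2
[JYQ]:[JAH] = 1:1/2 = 2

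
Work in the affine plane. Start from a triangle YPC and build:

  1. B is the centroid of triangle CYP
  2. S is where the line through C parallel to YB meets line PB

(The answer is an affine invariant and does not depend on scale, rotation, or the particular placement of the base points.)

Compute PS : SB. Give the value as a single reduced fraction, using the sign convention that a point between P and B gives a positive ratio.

PS:SB = -2

Set Y = (0, 0), P = (1, 0), C = (0, 1); any affine frame gives the same invariant.
1. B is the centroid of triangle CYP ⇒ B = (1/3, 1/3)
2. S is where the line through C parallel to YB meets line PB ⇒ S = (-1/3, 2/3)
S = P + t·(B−P) with t = 2, so PS:SB = t:(1−t) = 2:-1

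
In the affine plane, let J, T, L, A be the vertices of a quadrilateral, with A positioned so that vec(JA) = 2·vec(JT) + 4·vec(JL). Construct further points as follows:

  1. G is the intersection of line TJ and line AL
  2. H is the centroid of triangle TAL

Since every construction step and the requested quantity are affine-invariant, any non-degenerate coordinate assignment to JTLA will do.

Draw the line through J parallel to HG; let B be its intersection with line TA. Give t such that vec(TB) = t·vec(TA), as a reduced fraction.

t = 1/3

Set J = (0, 0), T = (1, 0), L = (0, 1), A = (2, 4); any affine frame gives the same invariant.
1. G is the intersection of line TJ and line AL ⇒ G = (-2/3, 0)
2. H is the centroid of triangle TAL ⇒ H = (1, 5/3)
through J parallel to HG: direction (-5/3, -5/3); meets TA at B = (4/3, 4/3)
B = T + t·(A−T) with t = 1/3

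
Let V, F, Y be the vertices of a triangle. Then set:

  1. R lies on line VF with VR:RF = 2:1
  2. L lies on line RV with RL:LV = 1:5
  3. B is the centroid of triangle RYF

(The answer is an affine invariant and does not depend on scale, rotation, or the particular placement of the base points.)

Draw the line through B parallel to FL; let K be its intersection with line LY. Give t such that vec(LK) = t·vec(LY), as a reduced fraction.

Set V = (0, 0), F = (1, 0), Y = (0, 1); any affine frame gives the same invariant.
1. R lies on line VF with VR:RF = 2:1 ⇒ R = (2/3, 0)
2. L lies on line RV with RL:LV = 1:5 ⇒ L = (5/9, 0)
3. B is the centroid of triangle RYF ⇒ B = (5/9, 1/3)
through B parallel to FL: direction (-4/9, 0); meets LY at K = (10/27, 1/3)
K = L + t·(Y−L) with t = 1/3

t = 1/3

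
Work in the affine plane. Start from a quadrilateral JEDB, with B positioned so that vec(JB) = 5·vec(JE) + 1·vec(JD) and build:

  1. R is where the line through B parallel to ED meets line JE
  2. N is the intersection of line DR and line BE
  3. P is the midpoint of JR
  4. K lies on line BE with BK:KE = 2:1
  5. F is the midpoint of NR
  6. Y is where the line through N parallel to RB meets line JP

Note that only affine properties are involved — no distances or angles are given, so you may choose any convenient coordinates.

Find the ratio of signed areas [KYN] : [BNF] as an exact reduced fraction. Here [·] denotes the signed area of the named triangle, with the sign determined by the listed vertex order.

[KYN]:[BNF] = 1/3

Set J = (0, 0), E = (1, 0), D = (0, 1), B = (5, 1); any affine frame gives the same invariant.
1. R is where the line through B parallel to ED meets line JE ⇒ R = (6, 0)
2. N is the intersection of line DR and line BE ⇒ N = (3, 1/2)
3. P is the midpoint of JR ⇒ P = (3, 0)
4. K lies on line BE with BK:KE = 2:1 ⇒ K = (7/3, 1/3)
5. F is the midpoint of NR ⇒ F = (9/2, 1/4)
6. Y is where the line through N parallel to RB meets line JP ⇒ Y = (7/2, 0)
2·[KYN] = 5/12, 2·[BNF] = 5/4
[KYN]:[BNF] = 5/12:5/4 = 1/3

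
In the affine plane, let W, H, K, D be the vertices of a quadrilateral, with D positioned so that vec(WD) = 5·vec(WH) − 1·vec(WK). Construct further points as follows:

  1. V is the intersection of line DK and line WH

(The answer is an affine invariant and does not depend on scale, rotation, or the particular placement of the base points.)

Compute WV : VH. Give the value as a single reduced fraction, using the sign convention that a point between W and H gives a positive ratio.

Work in coordinates with W = (0, 0), H = (1, 0), K = (0, 1), D = (5, -1).
1. V is the intersection of line DK and line WH ⇒ V = (5/2, 0)
V = W + t·(H−W) with t = 5/2, so WV:VH = t:(1−t) = 5/2:-3/2

WV:VH = -5/3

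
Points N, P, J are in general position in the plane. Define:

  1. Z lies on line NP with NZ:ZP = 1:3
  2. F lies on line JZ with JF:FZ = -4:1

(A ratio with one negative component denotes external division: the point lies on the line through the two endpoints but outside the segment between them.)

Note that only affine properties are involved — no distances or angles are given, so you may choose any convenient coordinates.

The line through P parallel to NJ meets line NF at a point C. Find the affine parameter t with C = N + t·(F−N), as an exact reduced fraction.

Set N = (0, 0), P = (1, 0), J = (0, 1); any affine frame gives the same invariant.
1. Z lies on line NP with NZ:ZP = 1:3 ⇒ Z = (1/4, 0)
2. F lies on line JZ with JF:FZ = -4:1 ⇒ F = (1/3, -1/3)
through P parallel to NJ: direction (0, 1); meets NF at C = (1, -1)
C = N + t·(F−N) with t = 3

t = 3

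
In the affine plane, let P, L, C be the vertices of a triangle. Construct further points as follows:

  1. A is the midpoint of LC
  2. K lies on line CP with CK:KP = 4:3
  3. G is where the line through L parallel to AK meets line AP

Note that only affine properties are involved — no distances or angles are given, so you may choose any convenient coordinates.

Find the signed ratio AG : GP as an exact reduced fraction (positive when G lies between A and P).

Assign P = (0, 0), L = (1, 0), C = (0, 1) — the answer is frame-independent, so this choice is without loss of generality.
1. A is the midpoint of LC ⇒ A = (1/2, 1/2)
2. K lies on line CP with CK:KP = 4:3 ⇒ K = (0, 3/7)
3. G is where the line through L parallel to AK meets line AP ⇒ G = (-1/6, -1/6)
G = A + t·(P−A) with t = 4/3, so AG:GP = t:(1−t) = 4/3:-1/3

AG:GP = -4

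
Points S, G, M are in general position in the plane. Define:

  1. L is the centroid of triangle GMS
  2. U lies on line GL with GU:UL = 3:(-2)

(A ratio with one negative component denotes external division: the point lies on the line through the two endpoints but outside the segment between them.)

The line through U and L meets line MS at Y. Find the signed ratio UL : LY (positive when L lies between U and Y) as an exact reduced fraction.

UL:LY = -4

Choose coordinates S = (0, 0), G = (1, 0), M = (0, 1).
1. L is the centroid of triangle GMS ⇒ L = (1/3, 1/3)
2. U lies on line GL with GU:UL = 3:(-2) ⇒ U = (-1, 1)
line UL meets MS at Y = (0, 1/2)
L = U + t·(Y−U) with t = 4/3, so UL:LY = 4/3:-1/3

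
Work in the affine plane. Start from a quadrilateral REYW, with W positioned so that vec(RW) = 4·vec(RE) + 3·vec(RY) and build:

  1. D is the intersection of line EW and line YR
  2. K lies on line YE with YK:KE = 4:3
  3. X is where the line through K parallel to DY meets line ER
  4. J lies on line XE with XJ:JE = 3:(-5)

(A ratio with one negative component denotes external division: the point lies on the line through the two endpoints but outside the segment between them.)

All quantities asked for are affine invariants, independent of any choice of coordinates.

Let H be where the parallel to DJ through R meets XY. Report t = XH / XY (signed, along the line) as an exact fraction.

Assign R = (0, 0), E = (1, 0), Y = (0, 1), W = (4, 3) — the answer is frame-independent, so this choice is without loss of generality.
1. D is the intersection of line EW and line YR ⇒ D = (0, -1)
2. K lies on line YE with YK:KE = 4:3 ⇒ K = (4/7, 3/7)
3. X is where the line through K parallel to DY meets line ER ⇒ X = (4/7, 0)
4. J lies on line XE with XJ:JE = 3:(-5) ⇒ J = (-1/14, 0)
through R parallel to DJ: direction (-1/14, 1); meets XY at H = (-4/49, 8/7)
H = X + t·(Y−X) with t = 8/7

t = 8/7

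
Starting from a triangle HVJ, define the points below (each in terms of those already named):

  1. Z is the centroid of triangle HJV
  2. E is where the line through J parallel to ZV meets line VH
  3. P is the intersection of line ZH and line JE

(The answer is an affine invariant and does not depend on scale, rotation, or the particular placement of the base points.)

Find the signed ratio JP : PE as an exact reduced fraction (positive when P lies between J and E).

Assign H = (0, 0), V = (1, 0), J = (0, 1) — the answer is frame-independent, so this choice is without loss of generality.
1. Z is the centroid of triangle HJV ⇒ Z = (1/3, 1/3)
2. E is where the line through J parallel to ZV meets line VH ⇒ E = (2, 0)
3. P is the intersection of line ZH and line JE ⇒ P = (2/3, 2/3)
P = J + t·(E−J) with t = 1/3, so JP:PE = t:(1−t) = 1/3:2/3

JP:PE = 1/2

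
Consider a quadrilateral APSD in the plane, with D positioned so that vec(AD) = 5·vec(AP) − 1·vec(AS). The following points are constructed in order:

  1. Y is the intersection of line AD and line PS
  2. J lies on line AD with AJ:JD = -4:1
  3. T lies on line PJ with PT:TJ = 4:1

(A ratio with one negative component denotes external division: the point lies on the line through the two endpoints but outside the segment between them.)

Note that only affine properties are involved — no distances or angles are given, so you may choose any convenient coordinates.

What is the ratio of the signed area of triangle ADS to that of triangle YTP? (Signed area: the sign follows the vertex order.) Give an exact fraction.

Assign A = (0, 0), P = (1, 0), S = (0, 1), D = (5, -1) — the answer is frame-independent, so this choice is without loss of generality.
1. Y is the intersection of line AD and line PS ⇒ Y = (5/4, -1/4)
2. J lies on line AD with AJ:JD = -4:1 ⇒ J = (20/3, -4/3)
3. T lies on line PJ with PT:TJ = 4:1 ⇒ T = (83/15, -16/15)
2·[ADS] = 5, 2·[YTP] = 13/15
[ADS]:[YTP] = 5:13/15 = 75/13

[ADS]:[YTP] = 75/13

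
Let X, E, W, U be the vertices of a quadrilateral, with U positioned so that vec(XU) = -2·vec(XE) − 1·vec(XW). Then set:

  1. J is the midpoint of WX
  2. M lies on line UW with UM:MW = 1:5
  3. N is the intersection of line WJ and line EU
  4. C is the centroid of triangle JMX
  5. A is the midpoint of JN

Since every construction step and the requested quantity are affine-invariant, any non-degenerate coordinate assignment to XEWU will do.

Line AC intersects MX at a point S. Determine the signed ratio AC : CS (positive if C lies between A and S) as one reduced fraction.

Assign X = (0, 0), E = (1, 0), W = (0, 1), U = (-2, -1) — the answer is frame-independent, so this choice is without loss of generality.
1. J is the midpoint of WX ⇒ J = (0, 1/2)
2. M lies on line UW with UM:MW = 1:5 ⇒ M = (-5/3, -2/3)
3. N is the intersection of line WJ and line EU ⇒ N = (0, -1/3)
4. C is the centroid of triangle JMX ⇒ C = (-5/9, -1/18)
5. A is the midpoint of JN ⇒ A = (0, 1/12)
line AC meets MX at S = (5/9, 2/9)
C = A + t·(S−A) with t = -1, so AC:CS = -1:2

AC:CS = -1/2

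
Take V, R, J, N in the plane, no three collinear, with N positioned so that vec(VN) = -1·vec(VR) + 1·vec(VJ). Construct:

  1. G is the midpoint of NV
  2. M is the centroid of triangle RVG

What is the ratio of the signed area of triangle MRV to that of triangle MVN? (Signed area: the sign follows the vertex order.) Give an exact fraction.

[MRV]:[MVN] = 1/2

Choose coordinates V = (0, 0), R = (1, 0), J = (0, 1), N = (-1, 1).
1. G is the midpoint of NV ⇒ G = (-1/2, 1/2)
2. M is the centroid of triangle RVG ⇒ M = (1/6, 1/6)
2·[MRV] = -1/6, 2·[MVN] = -1/3
[MRV]:[MVN] = -1/6:-1/3 = 1/2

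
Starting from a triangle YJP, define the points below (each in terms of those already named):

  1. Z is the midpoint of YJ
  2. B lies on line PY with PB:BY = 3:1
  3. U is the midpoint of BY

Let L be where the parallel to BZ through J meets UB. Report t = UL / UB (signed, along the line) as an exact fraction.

Set Y = (0, 0), J = (1, 0), P = (0, 1); any affine frame gives the same invariant.
1. Z is the midpoint of YJ ⇒ Z = (1/2, 0)
2. B lies on line PY with PB:BY = 3:1 ⇒ B = (0, 1/4)
3. U is the midpoint of BY ⇒ U = (0, 1/8)
through J parallel to BZ: direction (1/2, -1/4); meets UB at L = (0, 1/2)
L = U + t·(B−U) with t = 3

t = 3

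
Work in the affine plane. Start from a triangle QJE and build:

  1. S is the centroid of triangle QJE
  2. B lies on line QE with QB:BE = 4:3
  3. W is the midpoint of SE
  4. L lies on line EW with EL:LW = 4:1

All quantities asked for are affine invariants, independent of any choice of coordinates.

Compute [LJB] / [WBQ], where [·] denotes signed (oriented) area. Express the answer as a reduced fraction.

[LJB]:[WBQ] = -5/2

Set Q = (0, 0), J = (1, 0), E = (0, 1); any affine frame gives the same invariant.
1. S is the centroid of triangle QJE ⇒ S = (1/3, 1/3)
2. B lies on line QE with QB:BE = 4:3 ⇒ B = (0, 4/7)
3. W is the midpoint of SE ⇒ W = (1/6, 2/3)
4. L lies on line EW with EL:LW = 4:1 ⇒ L = (2/15, 11/15)
2·[LJB] = -5/21, 2·[WBQ] = 2/21
[LJB]:[WBQ] = -5/21:2/21 = -5/2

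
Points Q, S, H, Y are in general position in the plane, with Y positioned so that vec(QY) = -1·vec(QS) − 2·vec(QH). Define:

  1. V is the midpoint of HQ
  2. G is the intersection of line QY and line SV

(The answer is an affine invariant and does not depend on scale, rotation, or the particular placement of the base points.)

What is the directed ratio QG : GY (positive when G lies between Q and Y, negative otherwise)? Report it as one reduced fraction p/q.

QG:GY = -1/6

Choose coordinates Q = (0, 0), S = (1, 0), H = (0, 1), Y = (-1, -2).
1. V is the midpoint of HQ ⇒ V = (0, 1/2)
2. G is the intersection of line QY and line SV ⇒ G = (1/5, 2/5)
G = Q + t·(Y−Q) with t = -1/5, so QG:GY = t:(1−t) = -1/5:6/5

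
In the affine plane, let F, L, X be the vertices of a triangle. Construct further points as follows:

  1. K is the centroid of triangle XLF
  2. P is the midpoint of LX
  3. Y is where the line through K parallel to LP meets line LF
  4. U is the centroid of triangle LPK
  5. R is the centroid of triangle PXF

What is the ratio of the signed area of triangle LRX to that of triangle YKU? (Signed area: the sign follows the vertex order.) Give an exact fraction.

Choose coordinates F = (0, 0), L = (1, 0), X = (0, 1).
1. K is the centroid of triangle XLF ⇒ K = (1/3, 1/3)
2. P is the midpoint of LX ⇒ P = (1/2, 1/2)
3. Y is where the line through K parallel to LP meets line LF ⇒ Y = (2/3, 0)
4. U is the centroid of triangle LPK ⇒ U = (11/18, 5/18)
5. R is the centroid of triangle PXF ⇒ R = (1/6, 1/2)
2·[LRX] = -1/3, 2·[YKU] = -2/27
[LRX]:[YKU] = -1/3:-2/27 = 9/2

[LRX]:[YKU] = 9/2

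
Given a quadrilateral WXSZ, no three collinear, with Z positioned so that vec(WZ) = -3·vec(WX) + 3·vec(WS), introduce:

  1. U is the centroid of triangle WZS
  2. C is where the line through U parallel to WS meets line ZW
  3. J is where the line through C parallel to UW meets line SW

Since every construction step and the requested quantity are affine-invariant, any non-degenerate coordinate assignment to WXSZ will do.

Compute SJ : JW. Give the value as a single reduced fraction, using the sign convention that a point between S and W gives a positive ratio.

Assign W = (0, 0), X = (1, 0), S = (0, 1), Z = (-3, 3) — the answer is frame-independent, so this choice is without loss of generality.
1. U is the centroid of triangle WZS ⇒ U = (-1, 4/3)
2. C is where the line through U parallel to WS meets line ZW ⇒ C = (-1, 1)
3. J is where the line through C parallel to UW meets line SW ⇒ J = (0, -1/3)
J = S + t·(W−S) with t = 4/3, so SJ:JW = t:(1−t) = 4/3:-1/3

SJ:JW = -4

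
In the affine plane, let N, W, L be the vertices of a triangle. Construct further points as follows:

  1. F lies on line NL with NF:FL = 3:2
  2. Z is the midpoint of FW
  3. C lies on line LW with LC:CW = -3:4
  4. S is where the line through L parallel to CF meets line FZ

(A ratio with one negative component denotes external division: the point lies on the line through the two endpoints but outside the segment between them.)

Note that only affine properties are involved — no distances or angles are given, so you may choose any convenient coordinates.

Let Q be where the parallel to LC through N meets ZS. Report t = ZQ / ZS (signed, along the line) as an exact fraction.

t = -8

Assign N = (0, 0), W = (1, 0), L = (0, 1) — the answer is frame-independent, so this choice is without loss of generality.
1. F lies on line NL with NF:FL = 3:2 ⇒ F = (0, 3/5)
2. Z is the midpoint of FW ⇒ Z = (1/2, 3/10)
3. C lies on line LW with LC:CW = -3:4 ⇒ C = (-3, 4)
4. S is where the line through L parallel to CF meets line FZ ⇒ S = (3/4, 3/20)
through N parallel to LC: direction (-3, 3); meets ZS at Q = (-3/2, 3/2)
Q = Z + t·(S−Z) with t = -8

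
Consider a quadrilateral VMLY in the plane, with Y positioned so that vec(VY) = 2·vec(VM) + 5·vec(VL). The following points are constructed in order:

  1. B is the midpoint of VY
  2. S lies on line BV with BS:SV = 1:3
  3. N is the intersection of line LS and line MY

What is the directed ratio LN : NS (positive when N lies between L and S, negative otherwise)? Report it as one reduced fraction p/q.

Work in coordinates with V = (0, 0), M = (1, 0), L = (0, 1), Y = (2, 5).
1. B is the midpoint of VY ⇒ B = (1, 5/2)
2. S lies on line BV with BS:SV = 1:3 ⇒ S = (3/4, 15/8)
3. N is the intersection of line LS and line MY ⇒ N = (36/23, 65/23)
N = L + t·(S−L) with t = 48/23, so LN:NS = t:(1−t) = 48/23:-25/23

LN:NS = -48/25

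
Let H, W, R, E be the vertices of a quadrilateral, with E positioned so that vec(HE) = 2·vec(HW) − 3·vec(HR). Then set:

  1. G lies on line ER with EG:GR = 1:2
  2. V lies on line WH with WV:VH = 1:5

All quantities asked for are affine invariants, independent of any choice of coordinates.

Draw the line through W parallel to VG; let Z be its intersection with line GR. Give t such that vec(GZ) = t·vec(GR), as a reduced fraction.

Work in coordinates with H = (0, 0), W = (1, 0), R = (0, 1), E = (2, -3).
1. G lies on line ER with EG:GR = 1:2 ⇒ G = (4/3, -5/3)
2. V lies on line WH with WV:VH = 1:5 ⇒ V = (5/6, 0)
through W parallel to VG: direction (1/2, -5/3); meets GR at Z = (7/4, -5/2)
Z = G + t·(R−G) with t = -5/16

t = -5/16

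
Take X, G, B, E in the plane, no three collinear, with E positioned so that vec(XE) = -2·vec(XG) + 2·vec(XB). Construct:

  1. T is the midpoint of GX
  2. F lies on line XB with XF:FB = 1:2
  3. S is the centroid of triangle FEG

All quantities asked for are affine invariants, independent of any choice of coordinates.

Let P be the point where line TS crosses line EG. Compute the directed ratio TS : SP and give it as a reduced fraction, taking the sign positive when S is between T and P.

Assign X = (0, 0), G = (1, 0), B = (0, 1), E = (-2, 2) — the answer is frame-independent, so this choice is without loss of generality.
1. T is the midpoint of GX ⇒ T = (1/2, 0)
2. F lies on line XB with XF:FB = 1:2 ⇒ F = (0, 1/3)
3. S is the centroid of triangle FEG ⇒ S = (-1/3, 7/9)
line TS meets EG at P = (-3/4, 7/6)
S = T + t·(P−T) with t = 2/3, so TS:SP = 2/3:1/3

TS:SP = 2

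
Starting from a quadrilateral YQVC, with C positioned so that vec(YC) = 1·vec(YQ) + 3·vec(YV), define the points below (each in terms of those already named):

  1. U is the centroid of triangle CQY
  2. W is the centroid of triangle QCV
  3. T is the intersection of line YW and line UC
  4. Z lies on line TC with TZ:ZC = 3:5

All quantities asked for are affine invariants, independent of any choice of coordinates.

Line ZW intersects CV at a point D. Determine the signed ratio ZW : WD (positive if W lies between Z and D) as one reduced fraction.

ZW:WD = -3/8

Set Y = (0, 0), Q = (1, 0), V = (0, 1), C = (1, 3); any affine frame gives the same invariant.
1. U is the centroid of triangle CQY ⇒ U = (2/3, 1)
2. W is the centroid of triangle QCV ⇒ W = (2/3, 4/3)
3. T is the intersection of line YW and line UC ⇒ T = (3/4, 3/2)
4. Z lies on line TC with TZ:ZC = 3:5 ⇒ Z = (27/32, 33/16)
line ZW meets CV at D = (41/36, 59/18)
W = Z + t·(D−Z) with t = -3/5, so ZW:WD = -3/5:8/5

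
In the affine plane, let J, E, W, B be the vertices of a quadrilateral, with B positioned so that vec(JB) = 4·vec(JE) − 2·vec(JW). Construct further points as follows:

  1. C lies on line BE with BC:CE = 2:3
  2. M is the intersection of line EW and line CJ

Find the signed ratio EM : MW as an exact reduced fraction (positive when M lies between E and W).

Set J = (0, 0), E = (1, 0), W = (0, 1), B = (4, -2); any affine frame gives the same invariant.
1. C lies on line BE with BC:CE = 2:3 ⇒ C = (14/5, -6/5)
2. M is the intersection of line EW and line CJ ⇒ M = (7/4, -3/4)
M = E + t·(W−E) with t = -3/4, so EM:MW = t:(1−t) = -3/4:7/4

EM:MW = -3/7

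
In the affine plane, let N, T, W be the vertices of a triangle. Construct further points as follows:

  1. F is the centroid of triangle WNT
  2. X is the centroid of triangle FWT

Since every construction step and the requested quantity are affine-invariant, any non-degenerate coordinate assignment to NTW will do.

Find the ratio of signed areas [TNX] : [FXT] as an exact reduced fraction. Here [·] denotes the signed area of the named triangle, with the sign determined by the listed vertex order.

[TNX]:[FXT] = 4

Assign N = (0, 0), T = (1, 0), W = (0, 1) — the answer is frame-independent, so this choice is without loss of generality.
1. F is the centroid of triangle WNT ⇒ F = (1/3, 1/3)
2. X is the centroid of triangle FWT ⇒ X = (4/9, 4/9)
2·[TNX] = -4/9, 2·[FXT] = -1/9
[TNX]:[FXT] = -4/9:-1/9 = 4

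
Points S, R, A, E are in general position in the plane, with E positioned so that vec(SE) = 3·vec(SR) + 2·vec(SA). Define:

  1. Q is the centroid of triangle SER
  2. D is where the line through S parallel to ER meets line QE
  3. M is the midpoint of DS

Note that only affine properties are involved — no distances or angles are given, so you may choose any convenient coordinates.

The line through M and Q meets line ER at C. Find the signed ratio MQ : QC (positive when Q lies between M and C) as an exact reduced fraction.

Set S = (0, 0), R = (1, 0), A = (0, 1), E = (3, 2); any affine frame gives the same invariant.
1. Q is the centroid of triangle SER ⇒ Q = (4/3, 2/3)
2. D is where the line through S parallel to ER meets line QE ⇒ D = (-2, -2)
3. M is the midpoint of DS ⇒ M = (-1, -1)
line MQ meets ER at C = (5/2, 3/2)
Q = M + t·(C−M) with t = 2/3, so MQ:QC = 2/3:1/3

MQ:QC = 2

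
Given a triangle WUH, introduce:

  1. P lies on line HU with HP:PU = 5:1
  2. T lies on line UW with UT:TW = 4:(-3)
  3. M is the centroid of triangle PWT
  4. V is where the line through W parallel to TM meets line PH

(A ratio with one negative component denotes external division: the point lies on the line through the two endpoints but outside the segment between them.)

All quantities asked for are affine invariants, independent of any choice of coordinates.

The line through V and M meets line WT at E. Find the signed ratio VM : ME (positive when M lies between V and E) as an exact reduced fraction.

Assign W = (0, 0), U = (1, 0), H = (0, 1) — the answer is frame-independent, so this choice is without loss of generality.
1. P lies on line HU with HP:PU = 5:1 ⇒ P = (5/6, 1/6)
2. T lies on line UW with UT:TW = 4:(-3) ⇒ T = (-3, 0)
3. M is the centroid of triangle PWT ⇒ M = (-13/18, 1/18)
4. V is where the line through W parallel to TM meets line PH ⇒ V = (41/42, 1/42)
line VM meets WT at E = (9/4, 0)
M = V + t·(E−V) with t = -4/3, so VM:ME = -4/3:7/3

VM:ME = -4/7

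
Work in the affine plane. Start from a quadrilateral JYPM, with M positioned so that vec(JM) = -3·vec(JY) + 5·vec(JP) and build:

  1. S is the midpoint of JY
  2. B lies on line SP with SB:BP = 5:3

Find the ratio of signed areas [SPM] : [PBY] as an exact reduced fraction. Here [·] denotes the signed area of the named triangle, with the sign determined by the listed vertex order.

[SPM]:[PBY] = 16/3

Set J = (0, 0), Y = (1, 0), P = (0, 1), M = (-3, 5); any affine frame gives the same invariant.
1. S is the midpoint of JY ⇒ S = (1/2, 0)
2. B lies on line SP with SB:BP = 5:3 ⇒ B = (3/16, 5/8)
2·[SPM] = 1, 2·[PBY] = 3/16
[SPM]:[PBY] = 1:3/16 = 16/3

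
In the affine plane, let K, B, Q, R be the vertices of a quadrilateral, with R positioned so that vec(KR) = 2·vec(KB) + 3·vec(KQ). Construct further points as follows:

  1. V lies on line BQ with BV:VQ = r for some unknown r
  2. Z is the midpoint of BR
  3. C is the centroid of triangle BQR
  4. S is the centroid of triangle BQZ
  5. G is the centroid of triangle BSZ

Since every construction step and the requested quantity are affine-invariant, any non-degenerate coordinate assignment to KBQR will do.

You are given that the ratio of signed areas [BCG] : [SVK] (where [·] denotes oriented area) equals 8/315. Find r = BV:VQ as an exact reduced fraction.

r = -3/4

Set K = (0, 0), B = (1, 0), Q = (0, 1), R = (2, 3); any affine frame gives the same invariant.
1. With BV:VQ = r, write λ = r/(r+1) so V = B + λ·(Q−B); V is affine-linear in λ
2. Z is the midpoint of BR ⇒ Z = (3/2, 3/2)
3. C is the centroid of triangle BQR ⇒ C = (1, 4/3)
4. S is the centroid of triangle BQZ ⇒ S = (5/6, 5/6)
5. G is the centroid of triangle BSZ ⇒ G = (10/9, 7/9)
Every point depending on V is an affine combination of V and λ-independent points, so each such coordinate is linear in λ; the λ² term in each signed area is a multiple of (Q−B)×(Q−B) = 0, so 2·[BCG] and 2·[SVK] are each linear in λ. Evaluating at λ=0 and λ=1:
  2·[BCG] = -4/27,   2·[SVK] = 5/3·λ − 5/6
So [BCG]:[SVK] = (-4/27) / (5/3·λ − 5/6). Setting this equal to 8/315:
  -4/27 = 8/315·(5/3·λ − 5/6)  ⇒  λ = -3
Then r = λ/(1−λ) = (-3)/(4) = -3/4. Check: with r = -3/4, V = (4, -3) and [BCG]:[SVK] = 8/315 as required.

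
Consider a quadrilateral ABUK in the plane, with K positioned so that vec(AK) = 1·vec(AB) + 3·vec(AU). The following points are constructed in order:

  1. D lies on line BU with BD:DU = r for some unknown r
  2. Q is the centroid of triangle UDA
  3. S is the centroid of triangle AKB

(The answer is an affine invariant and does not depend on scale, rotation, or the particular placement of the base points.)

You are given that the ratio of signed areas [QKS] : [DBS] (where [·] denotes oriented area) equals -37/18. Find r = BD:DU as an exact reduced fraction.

r = 3

Set A = (0, 0), B = (1, 0), U = (0, 1), K = (1, 3); any affine frame gives the same invariant.
1. With BD:DU = r, write λ = r/(r+1) so D = B + λ·(U−B); D is affine-linear in λ
2. Q is the centroid of triangle UDA ⇒ Q is an affine combination of earlier points and hence also affine-linear in λ
3. S is the centroid of triangle AKB ⇒ S = (2/3, 1)
Every point depending on D is an affine combination of D and λ-independent points, so each such coordinate is linear in λ; the λ² term in each signed area is a multiple of (U−B)×(U−B) = 0, so 2·[QKS] and 2·[DBS] are each linear in λ. Evaluating at λ=0 and λ=1:
  2·[QKS] = -7/9·λ − 4/9,   2·[DBS] = 2/3·λ
So [QKS]:[DBS] = (-7/9·λ − 4/9) / (2/3·λ). Setting this equal to -37/18:
  -7/9·λ − 4/9 = -37/18·(2/3·λ)  ⇒  λ = 3/4
Then r = λ/(1−λ) = (3/4)/(1/4) = 3. Check: with r = 3, D = (1/4, 3/4) and [QKS]:[DBS] = -37/18 as required.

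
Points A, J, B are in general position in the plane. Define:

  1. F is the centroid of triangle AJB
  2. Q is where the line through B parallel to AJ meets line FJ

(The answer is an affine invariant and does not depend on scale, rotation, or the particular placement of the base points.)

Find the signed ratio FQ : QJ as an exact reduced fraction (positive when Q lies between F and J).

Assign A = (0, 0), J = (1, 0), B = (0, 1) — the answer is frame-independent, so this choice is without loss of generality.
1. F is the centroid of triangle AJB ⇒ F = (1/3, 1/3)
2. Q is where the line through B parallel to AJ meets line FJ ⇒ Q = (-1, 1)
Q = F + t·(J−F) with t = -2, so FQ:QJ = t:(1−t) = -2:3

FQ:QJ = -2/3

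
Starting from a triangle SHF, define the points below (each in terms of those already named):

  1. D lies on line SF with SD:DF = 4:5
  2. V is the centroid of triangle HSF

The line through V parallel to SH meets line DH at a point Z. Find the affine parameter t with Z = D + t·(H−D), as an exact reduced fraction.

t = 1/4

Choose coordinates S = (0, 0), H = (1, 0), F = (0, 1).
1. D lies on line SF with SD:DF = 4:5 ⇒ D = (0, 4/9)
2. V is the centroid of triangle HSF ⇒ V = (1/3, 1/3)
through V parallel to SH: direction (1, 0); meets DH at Z = (1/4, 1/3)
Z = D + t·(H−D) with t = 1/4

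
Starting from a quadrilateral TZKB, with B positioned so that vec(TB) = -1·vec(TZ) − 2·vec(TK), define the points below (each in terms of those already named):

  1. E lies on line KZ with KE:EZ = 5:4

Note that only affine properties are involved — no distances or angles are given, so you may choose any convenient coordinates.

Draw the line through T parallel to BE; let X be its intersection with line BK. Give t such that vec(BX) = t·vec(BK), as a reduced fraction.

t = 3/10

Work in coordinates with T = (0, 0), Z = (1, 0), K = (0, 1), B = (-1, -2).
1. E lies on line KZ with KE:EZ = 5:4 ⇒ E = (5/9, 4/9)
through T parallel to BE: direction (14/9, 22/9); meets BK at X = (-7/10, -11/10)
X = B + t·(K−B) with t = 3/10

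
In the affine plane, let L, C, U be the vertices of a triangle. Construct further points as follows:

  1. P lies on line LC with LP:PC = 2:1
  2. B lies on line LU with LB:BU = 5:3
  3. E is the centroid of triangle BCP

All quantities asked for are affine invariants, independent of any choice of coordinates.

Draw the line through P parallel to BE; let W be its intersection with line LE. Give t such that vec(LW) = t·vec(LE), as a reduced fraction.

t = 4/5

Set L = (0, 0), C = (1, 0), U = (0, 1); any affine frame gives the same invariant.
1. P lies on line LC with LP:PC = 2:1 ⇒ P = (2/3, 0)
2. B lies on line LU with LB:BU = 5:3 ⇒ B = (0, 5/8)
3. E is the centroid of triangle BCP ⇒ E = (5/9, 5/24)
through P parallel to BE: direction (5/9, -5/12); meets LE at W = (4/9, 1/6)
W = L + t·(E−L) with t = 4/5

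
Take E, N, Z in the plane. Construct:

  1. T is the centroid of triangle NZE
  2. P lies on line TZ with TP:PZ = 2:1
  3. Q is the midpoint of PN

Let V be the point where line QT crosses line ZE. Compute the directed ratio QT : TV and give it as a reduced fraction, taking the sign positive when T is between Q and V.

Set E = (0, 0), N = (1, 0), Z = (0, 1); any affine frame gives the same invariant.
1. T is the centroid of triangle NZE ⇒ T = (1/3, 1/3)
2. P lies on line TZ with TP:PZ = 2:1 ⇒ P = (1/9, 7/9)
3. Q is the midpoint of PN ⇒ Q = (5/9, 7/18)
line QT meets ZE at V = (0, 1/4)
T = Q + t·(V−Q) with t = 2/5, so QT:TV = 2/5:3/5

QT:TV = 2/3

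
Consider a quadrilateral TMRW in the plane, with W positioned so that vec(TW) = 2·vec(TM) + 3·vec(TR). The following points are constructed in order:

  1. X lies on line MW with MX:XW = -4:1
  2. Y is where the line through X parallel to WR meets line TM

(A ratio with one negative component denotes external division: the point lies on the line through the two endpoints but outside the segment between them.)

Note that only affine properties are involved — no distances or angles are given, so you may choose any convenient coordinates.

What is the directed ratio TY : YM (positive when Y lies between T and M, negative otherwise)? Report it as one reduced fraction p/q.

TY:YM = -5/8

Work in coordinates with T = (0, 0), M = (1, 0), R = (0, 1), W = (2, 3).
1. X lies on line MW with MX:XW = -4:1 ⇒ X = (7/3, 4)
2. Y is where the line through X parallel to WR meets line TM ⇒ Y = (-5/3, 0)
Y = T + t·(M−T) with t = -5/3, so TY:YM = t:(1−t) = -5/3:8/3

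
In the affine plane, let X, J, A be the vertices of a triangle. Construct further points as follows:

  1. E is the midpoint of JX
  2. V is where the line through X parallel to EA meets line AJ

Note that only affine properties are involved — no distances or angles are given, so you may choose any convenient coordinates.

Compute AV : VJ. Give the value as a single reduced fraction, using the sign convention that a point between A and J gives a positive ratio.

Assign X = (0, 0), J = (1, 0), A = (0, 1) — the answer is frame-independent, so this choice is without loss of generality.
1. E is the midpoint of JX ⇒ E = (1/2, 0)
2. V is where the line through X parallel to EA meets line AJ ⇒ V = (-1, 2)
V = A + t·(J−A) with t = -1, so AV:VJ = t:(1−t) = -1:2

AV:VJ = -1/2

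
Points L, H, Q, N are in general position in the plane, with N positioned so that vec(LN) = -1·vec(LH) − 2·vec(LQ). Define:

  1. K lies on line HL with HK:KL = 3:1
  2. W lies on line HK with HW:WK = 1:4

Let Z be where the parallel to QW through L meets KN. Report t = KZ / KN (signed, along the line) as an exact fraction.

Assign L = (0, 0), H = (1, 0), Q = (0, 1), N = (-1, -2) — the answer is frame-independent, so this choice is without loss of generality.
1. K lies on line HL with HK:KL = 3:1 ⇒ K = (1/4, 0)
2. W lies on line HK with HW:WK = 1:4 ⇒ W = (17/20, 0)
through L parallel to QW: direction (17/20, -1); meets KN at Z = (17/118, -10/59)
Z = K + t·(N−K) with t = 5/59

t = 5/59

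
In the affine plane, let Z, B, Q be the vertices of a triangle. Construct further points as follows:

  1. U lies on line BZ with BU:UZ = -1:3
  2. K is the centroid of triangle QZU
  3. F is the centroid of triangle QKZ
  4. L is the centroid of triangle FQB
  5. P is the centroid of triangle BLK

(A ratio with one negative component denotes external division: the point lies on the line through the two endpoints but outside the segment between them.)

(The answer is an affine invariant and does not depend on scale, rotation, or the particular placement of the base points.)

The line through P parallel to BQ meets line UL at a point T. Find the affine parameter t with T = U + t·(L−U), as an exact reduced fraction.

Set Z = (0, 0), B = (1, 0), Q = (0, 1); any affine frame gives the same invariant.
1. U lies on line BZ with BU:UZ = -1:3 ⇒ U = (3/2, 0)
2. K is the centroid of triangle QZU ⇒ K = (1/2, 1/3)
3. F is the centroid of triangle QKZ ⇒ F = (1/6, 4/9)
4. L is the centroid of triangle FQB ⇒ L = (7/18, 13/27)
5. P is the centroid of triangle BLK ⇒ P = (17/27, 22/81)
through P parallel to BQ: direction (-1, 1); meets UL at T = (407/918, 1261/2754)
T = U + t·(L−U) with t = 97/102

t = 97/102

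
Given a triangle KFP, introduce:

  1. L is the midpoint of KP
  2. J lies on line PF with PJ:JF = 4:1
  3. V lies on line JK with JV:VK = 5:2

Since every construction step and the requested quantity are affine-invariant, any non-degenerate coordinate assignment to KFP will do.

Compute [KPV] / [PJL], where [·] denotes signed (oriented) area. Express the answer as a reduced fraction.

[KPV]:[PJL] = 4/7

Set K = (0, 0), F = (1, 0), P = (0, 1); any affine frame gives the same invariant.
1. L is the midpoint of KP ⇒ L = (0, 1/2)
2. J lies on line PF with PJ:JF = 4:1 ⇒ J = (4/5, 1/5)
3. V lies on line JK with JV:VK = 5:2 ⇒ V = (8/35, 2/35)
2·[KPV] = -8/35, 2·[PJL] = -2/5
[KPV]:[PJL] = -8/35:-2/5 = 4/7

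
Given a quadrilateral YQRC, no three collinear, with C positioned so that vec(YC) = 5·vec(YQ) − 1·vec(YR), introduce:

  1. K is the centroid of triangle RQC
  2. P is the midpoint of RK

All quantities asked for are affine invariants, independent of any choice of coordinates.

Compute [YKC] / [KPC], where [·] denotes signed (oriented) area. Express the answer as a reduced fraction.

Set Y = (0, 0), Q = (1, 0), R = (0, 1), C = (5, -1); any affine frame gives the same invariant.
1. K is the centroid of triangle RQC ⇒ K = (2, 0)
2. P is the midpoint of RK ⇒ P = (1, 1/2)
2·[YKC] = -2, 2·[KPC] = -1/2
[YKC]:[KPC] = -2:-1/2 = 4

[YKC]:[KPC] = 4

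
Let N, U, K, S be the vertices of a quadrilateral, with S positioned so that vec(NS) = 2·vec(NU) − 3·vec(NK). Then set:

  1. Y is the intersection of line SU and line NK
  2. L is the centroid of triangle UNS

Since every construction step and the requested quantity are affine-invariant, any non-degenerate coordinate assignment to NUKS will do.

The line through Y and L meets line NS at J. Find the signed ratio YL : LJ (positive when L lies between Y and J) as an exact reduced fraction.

Set N = (0, 0), U = (1, 0), K = (0, 1), S = (2, -3); any affine frame gives the same invariant.
1. Y is the intersection of line SU and line NK ⇒ Y = (0, 3)
2. L is the centroid of triangle UNS ⇒ L = (1, -1)
line YL meets NS at J = (6/5, -9/5)
L = Y + t·(J−Y) with t = 5/6, so YL:LJ = 5/6:1/6

YL:LJ = 5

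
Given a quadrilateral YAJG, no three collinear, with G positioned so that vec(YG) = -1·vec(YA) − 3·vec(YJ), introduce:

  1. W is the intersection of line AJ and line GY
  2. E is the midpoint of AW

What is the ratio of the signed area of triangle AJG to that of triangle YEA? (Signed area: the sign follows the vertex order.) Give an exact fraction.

[AJG]:[YEA] = -40/3

Work in coordinates with Y = (0, 0), A = (1, 0), J = (0, 1), G = (-1, -3).
1. W is the intersection of line AJ and line GY ⇒ W = (1/4, 3/4)
2. E is the midpoint of AW ⇒ E = (5/8, 3/8)
2·[AJG] = 5, 2·[YEA] = -3/8
[AJG]:[YEA] = 5:-3/8 = -40/3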